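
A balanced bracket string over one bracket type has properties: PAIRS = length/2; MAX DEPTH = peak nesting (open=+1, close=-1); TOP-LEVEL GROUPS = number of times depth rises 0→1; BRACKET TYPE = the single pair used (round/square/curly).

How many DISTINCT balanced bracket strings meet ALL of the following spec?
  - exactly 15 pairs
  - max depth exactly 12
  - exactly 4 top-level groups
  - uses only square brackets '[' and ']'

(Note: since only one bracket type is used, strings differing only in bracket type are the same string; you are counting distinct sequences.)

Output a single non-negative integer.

Spec: pairs=15 depth=12 groups=4
Count(depth <= 12) = 1188640
Count(depth <= 11) = 1188636
Count(depth == 12) = 1188640 - 1188636 = 4

Answer: 4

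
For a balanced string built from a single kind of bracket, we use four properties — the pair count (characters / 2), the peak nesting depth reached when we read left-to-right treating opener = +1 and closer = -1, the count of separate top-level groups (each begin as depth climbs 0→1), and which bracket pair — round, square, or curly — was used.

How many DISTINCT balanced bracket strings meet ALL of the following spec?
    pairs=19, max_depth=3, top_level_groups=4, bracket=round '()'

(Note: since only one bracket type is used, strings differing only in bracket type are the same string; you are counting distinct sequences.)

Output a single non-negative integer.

Spec: pairs=19 depth=3 groups=4
Count(depth <= 3) = 2990080
Count(depth <= 2) = 816
Count(depth == 3) = 2990080 - 816 = 2989264

Answer: 2989264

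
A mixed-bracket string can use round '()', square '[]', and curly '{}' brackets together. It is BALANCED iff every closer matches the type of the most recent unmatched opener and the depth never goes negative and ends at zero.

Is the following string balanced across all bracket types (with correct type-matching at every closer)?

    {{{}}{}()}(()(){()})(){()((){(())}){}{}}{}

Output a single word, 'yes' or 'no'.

pos 0: push '{'; stack = {
pos 1: push '{'; stack = {{
pos 2: push '{'; stack = {{{
pos 3: '}' matches '{'; pop; stack = {{
pos 4: '}' matches '{'; pop; stack = {
pos 5: push '{'; stack = {{
pos 6: '}' matches '{'; pop; stack = {
pos 7: push '('; stack = {(
pos 8: ')' matches '('; pop; stack = {
pos 9: '}' matches '{'; pop; stack = (empty)
pos 10: push '('; stack = (
pos 11: push '('; stack = ((
pos 12: ')' matches '('; pop; stack = (
pos 13: push '('; stack = ((
pos 14: ')' matches '('; pop; stack = (
pos 15: push '{'; stack = ({
pos 16: push '('; stack = ({(
pos 17: ')' matches '('; pop; stack = ({
pos 18: '}' matches '{'; pop; stack = (
pos 19: ')' matches '('; pop; stack = (empty)
pos 20: push '('; stack = (
pos 21: ')' matches '('; pop; stack = (empty)
pos 22: push '{'; stack = {
pos 23: push '('; stack = {(
pos 24: ')' matches '('; pop; stack = {
pos 25: push '('; stack = {(
pos 26: push '('; stack = {((
pos 27: ')' matches '('; pop; stack = {(
pos 28: push '{'; stack = {({
pos 29: push '('; stack = {({(
pos 30: push '('; stack = {({((
pos 31: ')' matches '('; pop; stack = {({(
pos 32: ')' matches '('; pop; stack = {({
pos 33: '}' matches '{'; pop; stack = {(
pos 34: ')' matches '('; pop; stack = {
pos 35: push '{'; stack = {{
pos 36: '}' matches '{'; pop; stack = {
pos 37: push '{'; stack = {{
pos 38: '}' matches '{'; pop; stack = {
pos 39: '}' matches '{'; pop; stack = (empty)
pos 40: push '{'; stack = {
pos 41: '}' matches '{'; pop; stack = (empty)
end: stack empty → VALID
Verdict: properly nested → yes

Answer: yes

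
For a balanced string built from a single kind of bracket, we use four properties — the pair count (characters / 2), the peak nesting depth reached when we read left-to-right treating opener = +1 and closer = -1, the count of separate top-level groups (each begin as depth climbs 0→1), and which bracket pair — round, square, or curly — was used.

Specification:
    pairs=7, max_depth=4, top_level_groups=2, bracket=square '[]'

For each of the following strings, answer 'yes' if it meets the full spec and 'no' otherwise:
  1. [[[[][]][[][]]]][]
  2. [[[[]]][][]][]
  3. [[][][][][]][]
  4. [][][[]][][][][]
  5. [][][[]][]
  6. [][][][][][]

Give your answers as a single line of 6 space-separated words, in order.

String 1 '[[[[][]][[][]]]][]': depth seq [1 2 3 4 3 4 3 2 3 4 3 4 3 2 1 0 1 0]
  -> pairs=9 depth=4 groups=2 -> no
String 2 '[[[[]]][][]][]': depth seq [1 2 3 4 3 2 1 2 1 2 1 0 1 0]
  -> pairs=7 depth=4 groups=2 -> yes
String 3 '[[][][][][]][]': depth seq [1 2 1 2 1 2 1 2 1 2 1 0 1 0]
  -> pairs=7 depth=2 groups=2 -> no
String 4 '[][][[]][][][][]': depth seq [1 0 1 0 1 2 1 0 1 0 1 0 1 0 1 0]
  -> pairs=8 depth=2 groups=7 -> no
String 5 '[][][[]][]': depth seq [1 0 1 0 1 2 1 0 1 0]
  -> pairs=5 depth=2 groups=4 -> no
String 6 '[][][][][][]': depth seq [1 0 1 0 1 0 1 0 1 0 1 0]
  -> pairs=6 depth=1 groups=6 -> no

Answer: no yes no no no no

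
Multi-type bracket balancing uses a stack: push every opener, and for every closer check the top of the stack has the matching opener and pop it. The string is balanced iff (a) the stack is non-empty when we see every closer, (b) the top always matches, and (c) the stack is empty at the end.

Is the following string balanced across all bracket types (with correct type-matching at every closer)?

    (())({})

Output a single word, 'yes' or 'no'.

pos 0: push '('; stack = (
pos 1: push '('; stack = ((
pos 2: ')' matches '('; pop; stack = (
pos 3: ')' matches '('; pop; stack = (empty)
pos 4: push '('; stack = (
pos 5: push '{'; stack = ({
pos 6: '}' matches '{'; pop; stack = (
pos 7: ')' matches '('; pop; stack = (empty)
end: stack empty → VALID
Verdict: properly nested → yes

Answer: yes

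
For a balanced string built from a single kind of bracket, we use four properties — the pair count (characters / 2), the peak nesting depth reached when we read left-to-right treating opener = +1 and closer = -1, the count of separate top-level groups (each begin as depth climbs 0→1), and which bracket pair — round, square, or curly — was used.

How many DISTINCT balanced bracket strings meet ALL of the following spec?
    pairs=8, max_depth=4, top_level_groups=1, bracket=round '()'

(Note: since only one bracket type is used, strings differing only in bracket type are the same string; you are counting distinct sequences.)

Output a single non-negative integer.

Answer: 169

Derivation:
Spec: pairs=8 depth=4 groups=1
Count(depth <= 4) = 233
Count(depth <= 3) = 64
Count(depth == 4) = 233 - 64 = 169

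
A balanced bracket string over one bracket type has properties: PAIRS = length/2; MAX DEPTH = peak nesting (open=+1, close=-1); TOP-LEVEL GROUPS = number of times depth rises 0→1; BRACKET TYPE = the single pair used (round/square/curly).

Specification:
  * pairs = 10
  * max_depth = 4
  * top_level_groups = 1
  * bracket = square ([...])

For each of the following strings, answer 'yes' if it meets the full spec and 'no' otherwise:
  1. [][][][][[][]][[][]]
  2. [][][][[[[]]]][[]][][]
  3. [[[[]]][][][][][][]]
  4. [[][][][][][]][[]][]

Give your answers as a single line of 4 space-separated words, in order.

String 1 '[][][][][[][]][[][]]': depth seq [1 0 1 0 1 0 1 0 1 2 1 2 1 0 1 2 1 2 1 0]
  -> pairs=10 depth=2 groups=6 -> no
String 2 '[][][][[[[]]]][[]][][]': depth seq [1 0 1 0 1 0 1 2 3 4 3 2 1 0 1 2 1 0 1 0 1 0]
  -> pairs=11 depth=4 groups=7 -> no
String 3 '[[[[]]][][][][][][]]': depth seq [1 2 3 4 3 2 1 2 1 2 1 2 1 2 1 2 1 2 1 0]
  -> pairs=10 depth=4 groups=1 -> yes
String 4 '[[][][][][][]][[]][]': depth seq [1 2 1 2 1 2 1 2 1 2 1 2 1 0 1 2 1 0 1 0]
  -> pairs=10 depth=2 groups=3 -> no

Answer: no no yes no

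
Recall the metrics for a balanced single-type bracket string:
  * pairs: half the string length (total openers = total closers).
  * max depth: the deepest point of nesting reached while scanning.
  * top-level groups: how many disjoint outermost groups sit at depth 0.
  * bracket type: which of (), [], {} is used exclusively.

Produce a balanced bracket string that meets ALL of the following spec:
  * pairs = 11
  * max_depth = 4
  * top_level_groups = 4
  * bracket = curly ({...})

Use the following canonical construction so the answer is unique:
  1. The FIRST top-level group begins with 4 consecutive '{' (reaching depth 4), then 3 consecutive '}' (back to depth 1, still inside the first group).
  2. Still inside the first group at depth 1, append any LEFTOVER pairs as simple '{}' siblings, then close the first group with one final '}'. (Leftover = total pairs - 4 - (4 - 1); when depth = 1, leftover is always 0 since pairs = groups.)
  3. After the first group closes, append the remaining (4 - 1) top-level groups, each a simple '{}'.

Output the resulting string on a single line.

Answer: {{{{}}}{}{}{}{}}{}{}{}

Derivation:
Spec: pairs=11 depth=4 groups=4
Leftover pairs = 11 - 4 - (4-1) = 4
First group: deep chain of depth 4 + 4 sibling pairs
Remaining 3 groups: simple '{}' each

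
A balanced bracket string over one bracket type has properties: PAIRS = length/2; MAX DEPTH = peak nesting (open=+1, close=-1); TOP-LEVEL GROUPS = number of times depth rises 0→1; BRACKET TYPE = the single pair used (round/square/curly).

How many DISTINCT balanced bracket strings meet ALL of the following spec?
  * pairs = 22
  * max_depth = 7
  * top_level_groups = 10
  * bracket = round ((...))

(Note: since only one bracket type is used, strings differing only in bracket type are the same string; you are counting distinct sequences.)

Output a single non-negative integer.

Answer: 5128595

Derivation:
Spec: pairs=22 depth=7 groups=10
Count(depth <= 7) = 159671080
Count(depth <= 6) = 154542485
Count(depth == 7) = 159671080 - 154542485 = 5128595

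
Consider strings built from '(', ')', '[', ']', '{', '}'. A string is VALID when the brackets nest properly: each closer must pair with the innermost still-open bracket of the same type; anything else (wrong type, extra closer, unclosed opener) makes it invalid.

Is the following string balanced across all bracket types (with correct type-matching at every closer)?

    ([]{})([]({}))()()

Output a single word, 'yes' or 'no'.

Answer: yes

Derivation:
pos 0: push '('; stack = (
pos 1: push '['; stack = ([
pos 2: ']' matches '['; pop; stack = (
pos 3: push '{'; stack = ({
pos 4: '}' matches '{'; pop; stack = (
pos 5: ')' matches '('; pop; stack = (empty)
pos 6: push '('; stack = (
pos 7: push '['; stack = ([
pos 8: ']' matches '['; pop; stack = (
pos 9: push '('; stack = ((
pos 10: push '{'; stack = (({
pos 11: '}' matches '{'; pop; stack = ((
pos 12: ')' matches '('; pop; stack = (
pos 13: ')' matches '('; pop; stack = (empty)
pos 14: push '('; stack = (
pos 15: ')' matches '('; pop; stack = (empty)
pos 16: push '('; stack = (
pos 17: ')' matches '('; pop; stack = (empty)
end: stack empty → VALID
Verdict: properly nested → yes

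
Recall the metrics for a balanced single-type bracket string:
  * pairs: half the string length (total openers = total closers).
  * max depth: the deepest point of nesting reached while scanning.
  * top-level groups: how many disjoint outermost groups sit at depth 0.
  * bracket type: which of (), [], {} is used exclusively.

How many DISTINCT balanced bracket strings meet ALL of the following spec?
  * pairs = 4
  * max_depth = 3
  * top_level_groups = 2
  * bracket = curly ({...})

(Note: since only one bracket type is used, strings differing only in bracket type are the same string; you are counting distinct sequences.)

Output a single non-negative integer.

Answer: 2

Derivation:
Spec: pairs=4 depth=3 groups=2
Count(depth <= 3) = 5
Count(depth <= 2) = 3
Count(depth == 3) = 5 - 3 = 2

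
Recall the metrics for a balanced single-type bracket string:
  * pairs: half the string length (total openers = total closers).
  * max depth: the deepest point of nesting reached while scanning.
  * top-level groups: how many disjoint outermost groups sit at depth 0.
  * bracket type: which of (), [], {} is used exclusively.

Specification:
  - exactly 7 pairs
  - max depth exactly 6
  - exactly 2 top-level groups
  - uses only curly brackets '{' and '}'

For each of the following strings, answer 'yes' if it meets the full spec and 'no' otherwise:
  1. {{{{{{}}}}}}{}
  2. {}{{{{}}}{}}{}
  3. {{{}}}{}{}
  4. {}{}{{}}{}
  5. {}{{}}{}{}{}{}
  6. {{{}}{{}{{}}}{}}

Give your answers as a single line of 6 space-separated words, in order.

Answer: yes no no no no no

Derivation:
String 1 '{{{{{{}}}}}}{}': depth seq [1 2 3 4 5 6 5 4 3 2 1 0 1 0]
  -> pairs=7 depth=6 groups=2 -> yes
String 2 '{}{{{{}}}{}}{}': depth seq [1 0 1 2 3 4 3 2 1 2 1 0 1 0]
  -> pairs=7 depth=4 groups=3 -> no
String 3 '{{{}}}{}{}': depth seq [1 2 3 2 1 0 1 0 1 0]
  -> pairs=5 depth=3 groups=3 -> no
String 4 '{}{}{{}}{}': depth seq [1 0 1 0 1 2 1 0 1 0]
  -> pairs=5 depth=2 groups=4 -> no
String 5 '{}{{}}{}{}{}{}': depth seq [1 0 1 2 1 0 1 0 1 0 1 0 1 0]
  -> pairs=7 depth=2 groups=6 -> no
String 6 '{{{}}{{}{{}}}{}}': depth seq [1 2 3 2 1 2 3 2 3 4 3 2 1 2 1 0]
  -> pairs=8 depth=4 groups=1 -> no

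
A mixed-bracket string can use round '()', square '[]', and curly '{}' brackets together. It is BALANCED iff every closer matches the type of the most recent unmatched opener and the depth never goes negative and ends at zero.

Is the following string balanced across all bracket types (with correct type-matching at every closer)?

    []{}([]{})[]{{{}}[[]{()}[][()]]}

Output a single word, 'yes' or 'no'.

Answer: yes

Derivation:
pos 0: push '['; stack = [
pos 1: ']' matches '['; pop; stack = (empty)
pos 2: push '{'; stack = {
pos 3: '}' matches '{'; pop; stack = (empty)
pos 4: push '('; stack = (
pos 5: push '['; stack = ([
pos 6: ']' matches '['; pop; stack = (
pos 7: push '{'; stack = ({
pos 8: '}' matches '{'; pop; stack = (
pos 9: ')' matches '('; pop; stack = (empty)
pos 10: push '['; stack = [
pos 11: ']' matches '['; pop; stack = (empty)
pos 12: push '{'; stack = {
pos 13: push '{'; stack = {{
pos 14: push '{'; stack = {{{
pos 15: '}' matches '{'; pop; stack = {{
pos 16: '}' matches '{'; pop; stack = {
pos 17: push '['; stack = {[
pos 18: push '['; stack = {[[
pos 19: ']' matches '['; pop; stack = {[
pos 20: push '{'; stack = {[{
pos 21: push '('; stack = {[{(
pos 22: ')' matches '('; pop; stack = {[{
pos 23: '}' matches '{'; pop; stack = {[
pos 24: push '['; stack = {[[
pos 25: ']' matches '['; pop; stack = {[
pos 26: push '['; stack = {[[
pos 27: push '('; stack = {[[(
pos 28: ')' matches '('; pop; stack = {[[
pos 29: ']' matches '['; pop; stack = {[
pos 30: ']' matches '['; pop; stack = {
pos 31: '}' matches '{'; pop; stack = (empty)
end: stack empty → VALID
Verdict: properly nested → yes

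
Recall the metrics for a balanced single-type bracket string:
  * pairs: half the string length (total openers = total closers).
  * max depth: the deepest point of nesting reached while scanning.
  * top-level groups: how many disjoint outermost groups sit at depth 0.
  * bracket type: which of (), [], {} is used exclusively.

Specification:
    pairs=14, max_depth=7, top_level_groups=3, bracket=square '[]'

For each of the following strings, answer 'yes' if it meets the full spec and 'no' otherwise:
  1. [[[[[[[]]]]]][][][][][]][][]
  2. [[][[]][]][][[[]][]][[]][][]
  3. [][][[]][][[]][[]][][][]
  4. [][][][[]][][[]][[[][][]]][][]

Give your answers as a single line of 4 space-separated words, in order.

Answer: yes no no no

Derivation:
String 1 '[[[[[[[]]]]]][][][][][]][][]': depth seq [1 2 3 4 5 6 7 6 5 4 3 2 1 2 1 2 1 2 1 2 1 2 1 0 1 0 1 0]
  -> pairs=14 depth=7 groups=3 -> yes
String 2 '[[][[]][]][][[[]][]][[]][][]': depth seq [1 2 1 2 3 2 1 2 1 0 1 0 1 2 3 2 1 2 1 0 1 2 1 0 1 0 1 0]
  -> pairs=14 depth=3 groups=6 -> no
String 3 '[][][[]][][[]][[]][][][]': depth seq [1 0 1 0 1 2 1 0 1 0 1 2 1 0 1 2 1 0 1 0 1 0 1 0]
  -> pairs=12 depth=2 groups=9 -> no
String 4 '[][][][[]][][[]][[[][][]]][][]': depth seq [1 0 1 0 1 0 1 2 1 0 1 0 1 2 1 0 1 2 3 2 3 2 3 2 1 0 1 0 1 0]
  -> pairs=15 depth=3 groups=9 -> no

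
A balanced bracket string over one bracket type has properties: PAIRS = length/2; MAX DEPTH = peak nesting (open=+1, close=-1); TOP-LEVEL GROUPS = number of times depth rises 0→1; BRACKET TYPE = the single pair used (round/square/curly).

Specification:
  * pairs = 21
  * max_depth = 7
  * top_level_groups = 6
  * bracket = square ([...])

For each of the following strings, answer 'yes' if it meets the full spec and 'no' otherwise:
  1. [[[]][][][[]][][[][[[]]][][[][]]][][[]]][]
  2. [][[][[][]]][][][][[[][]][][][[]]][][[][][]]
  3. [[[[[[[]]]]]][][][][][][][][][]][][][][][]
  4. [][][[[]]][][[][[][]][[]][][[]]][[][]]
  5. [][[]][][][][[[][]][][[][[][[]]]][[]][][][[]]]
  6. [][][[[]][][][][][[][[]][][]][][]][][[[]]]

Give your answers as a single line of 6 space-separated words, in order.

Answer: no no yes no no no

Derivation:
String 1 '[[[]][][][[]][][[][[[]]][][[][]]][][[]]][]': depth seq [1 2 3 2 1 2 1 2 1 2 3 2 1 2 1 2 3 2 3 4 5 4 3 2 3 2 3 4 3 4 3 2 1 2 1 2 3 2 1 0 1 0]
  -> pairs=21 depth=5 groups=2 -> no
String 2 '[][[][[][]]][][][][[[][]][][][[]]][][[][][]]': depth seq [1 0 1 2 1 2 3 2 3 2 1 0 1 0 1 0 1 0 1 2 3 2 3 2 1 2 1 2 1 2 3 2 1 0 1 0 1 2 1 2 1 2 1 0]
  -> pairs=22 depth=3 groups=8 -> no
String 3 '[[[[[[[]]]]]][][][][][][][][][]][][][][][]': depth seq [1 2 3 4 5 6 7 6 5 4 3 2 1 2 1 2 1 2 1 2 1 2 1 2 1 2 1 2 1 2 1 0 1 0 1 0 1 0 1 0 1 0]
  -> pairs=21 depth=7 groups=6 -> yes
String 4 '[][][[[]]][][[][[][]][[]][][[]]][[][]]': depth seq [1 0 1 0 1 2 3 2 1 0 1 0 1 2 1 2 3 2 3 2 1 2 3 2 1 2 1 2 3 2 1 0 1 2 1 2 1 0]
  -> pairs=19 depth=3 groups=6 -> no
String 5 '[][[]][][][][[[][]][][[][[][[]]]][[]][][][[]]]': depth seq [1 0 1 2 1 0 1 0 1 0 1 0 1 2 3 2 3 2 1 2 1 2 3 2 3 4 3 4 5 4 3 2 1 2 3 2 1 2 1 2 1 2 3 2 1 0]
  -> pairs=23 depth=5 groups=6 -> no
String 6 '[][][[[]][][][][][[][[]][][]][][]][][[[]]]': depth seq [1 0 1 0 1 2 3 2 1 2 1 2 1 2 1 2 1 2 3 2 3 4 3 2 3 2 3 2 1 2 1 2 1 0 1 0 1 2 3 2 1 0]
  -> pairs=21 depth=4 groups=5 -> no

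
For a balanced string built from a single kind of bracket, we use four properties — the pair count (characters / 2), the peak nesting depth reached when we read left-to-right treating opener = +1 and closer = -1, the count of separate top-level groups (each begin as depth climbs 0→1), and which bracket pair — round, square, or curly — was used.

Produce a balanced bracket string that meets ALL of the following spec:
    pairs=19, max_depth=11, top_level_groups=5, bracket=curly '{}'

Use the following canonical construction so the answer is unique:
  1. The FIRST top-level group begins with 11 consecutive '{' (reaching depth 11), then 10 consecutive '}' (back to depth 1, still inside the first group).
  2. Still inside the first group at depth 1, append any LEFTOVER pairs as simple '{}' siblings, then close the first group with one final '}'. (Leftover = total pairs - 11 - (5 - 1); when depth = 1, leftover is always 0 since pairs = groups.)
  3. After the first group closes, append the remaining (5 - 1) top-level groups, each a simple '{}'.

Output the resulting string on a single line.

Spec: pairs=19 depth=11 groups=5
Leftover pairs = 19 - 11 - (5-1) = 4
First group: deep chain of depth 11 + 4 sibling pairs
Remaining 4 groups: simple '{}' each

Answer: {{{{{{{{{{{}}}}}}}}}}{}{}{}{}}{}{}{}{}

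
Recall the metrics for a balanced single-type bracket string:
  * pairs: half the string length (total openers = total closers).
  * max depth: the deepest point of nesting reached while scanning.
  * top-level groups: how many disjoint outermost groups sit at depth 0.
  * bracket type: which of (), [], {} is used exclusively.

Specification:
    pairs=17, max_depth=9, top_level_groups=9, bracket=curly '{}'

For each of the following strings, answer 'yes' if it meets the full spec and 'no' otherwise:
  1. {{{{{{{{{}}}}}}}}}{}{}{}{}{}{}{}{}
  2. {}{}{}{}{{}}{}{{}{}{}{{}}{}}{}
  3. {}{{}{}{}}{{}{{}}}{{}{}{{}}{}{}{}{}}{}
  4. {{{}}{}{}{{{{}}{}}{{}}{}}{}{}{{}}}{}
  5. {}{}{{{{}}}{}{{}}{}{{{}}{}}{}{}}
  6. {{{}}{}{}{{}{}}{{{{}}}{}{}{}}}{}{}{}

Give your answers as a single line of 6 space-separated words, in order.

Answer: yes no no no no no

Derivation:
String 1 '{{{{{{{{{}}}}}}}}}{}{}{}{}{}{}{}{}': depth seq [1 2 3 4 5 6 7 8 9 8 7 6 5 4 3 2 1 0 1 0 1 0 1 0 1 0 1 0 1 0 1 0 1 0]
  -> pairs=17 depth=9 groups=9 -> yes
String 2 '{}{}{}{}{{}}{}{{}{}{}{{}}{}}{}': depth seq [1 0 1 0 1 0 1 0 1 2 1 0 1 0 1 2 1 2 1 2 1 2 3 2 1 2 1 0 1 0]
  -> pairs=15 depth=3 groups=8 -> no
String 3 '{}{{}{}{}}{{}{{}}}{{}{}{{}}{}{}{}{}}{}': depth seq [1 0 1 2 1 2 1 2 1 0 1 2 1 2 3 2 1 0 1 2 1 2 1 2 3 2 1 2 1 2 1 2 1 2 1 0 1 0]
  -> pairs=19 depth=3 groups=5 -> no
String 4 '{{{}}{}{}{{{{}}{}}{{}}{}}{}{}{{}}}{}': depth seq [1 2 3 2 1 2 1 2 1 2 3 4 5 4 3 4 3 2 3 4 3 2 3 2 1 2 1 2 1 2 3 2 1 0 1 0]
  -> pairs=18 depth=5 groups=2 -> no
String 5 '{}{}{{{{}}}{}{{}}{}{{{}}{}}{}{}}': depth seq [1 0 1 0 1 2 3 4 3 2 1 2 1 2 3 2 1 2 1 2 3 4 3 2 3 2 1 2 1 2 1 0]
  -> pairs=16 depth=4 groups=3 -> no
String 6 '{{{}}{}{}{{}{}}{{{{}}}{}{}{}}}{}{}{}': depth seq [1 2 3 2 1 2 1 2 1 2 3 2 3 2 1 2 3 4 5 4 3 2 3 2 3 2 3 2 1 0 1 0 1 0 1 0]
  -> pairs=18 depth=5 groups=4 -> no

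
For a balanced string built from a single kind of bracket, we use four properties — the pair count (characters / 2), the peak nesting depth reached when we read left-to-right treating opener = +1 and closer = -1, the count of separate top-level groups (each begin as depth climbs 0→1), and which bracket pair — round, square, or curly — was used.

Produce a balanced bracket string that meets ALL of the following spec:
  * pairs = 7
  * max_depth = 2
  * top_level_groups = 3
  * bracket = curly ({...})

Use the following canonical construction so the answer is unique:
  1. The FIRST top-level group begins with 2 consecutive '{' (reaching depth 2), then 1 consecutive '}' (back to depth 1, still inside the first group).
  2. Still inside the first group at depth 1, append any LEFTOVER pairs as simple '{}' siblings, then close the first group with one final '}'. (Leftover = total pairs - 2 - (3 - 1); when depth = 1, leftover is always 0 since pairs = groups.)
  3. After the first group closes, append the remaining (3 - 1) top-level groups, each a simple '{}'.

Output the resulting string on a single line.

Spec: pairs=7 depth=2 groups=3
Leftover pairs = 7 - 2 - (3-1) = 3
First group: deep chain of depth 2 + 3 sibling pairs
Remaining 2 groups: simple '{}' each

Answer: {{}{}{}{}}{}{}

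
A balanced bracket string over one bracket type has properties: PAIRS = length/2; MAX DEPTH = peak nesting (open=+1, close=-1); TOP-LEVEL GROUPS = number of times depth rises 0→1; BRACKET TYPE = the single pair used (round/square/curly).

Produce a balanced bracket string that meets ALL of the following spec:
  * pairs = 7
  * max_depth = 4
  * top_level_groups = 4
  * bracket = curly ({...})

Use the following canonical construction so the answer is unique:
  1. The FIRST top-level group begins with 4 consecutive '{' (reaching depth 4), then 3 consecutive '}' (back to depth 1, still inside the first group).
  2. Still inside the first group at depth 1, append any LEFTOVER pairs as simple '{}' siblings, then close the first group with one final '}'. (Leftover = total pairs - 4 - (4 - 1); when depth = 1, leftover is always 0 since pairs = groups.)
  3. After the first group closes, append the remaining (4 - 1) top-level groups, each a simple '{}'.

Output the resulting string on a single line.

Spec: pairs=7 depth=4 groups=4
Leftover pairs = 7 - 4 - (4-1) = 0
First group: deep chain of depth 4 + 0 sibling pairs
Remaining 3 groups: simple '{}' each

Answer: {{{{}}}}{}{}{}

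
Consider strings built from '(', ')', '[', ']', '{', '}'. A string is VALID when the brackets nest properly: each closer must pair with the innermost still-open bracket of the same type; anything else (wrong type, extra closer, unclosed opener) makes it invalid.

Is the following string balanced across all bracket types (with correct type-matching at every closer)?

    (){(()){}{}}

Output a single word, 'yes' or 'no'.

pos 0: push '('; stack = (
pos 1: ')' matches '('; pop; stack = (empty)
pos 2: push '{'; stack = {
pos 3: push '('; stack = {(
pos 4: push '('; stack = {((
pos 5: ')' matches '('; pop; stack = {(
pos 6: ')' matches '('; pop; stack = {
pos 7: push '{'; stack = {{
pos 8: '}' matches '{'; pop; stack = {
pos 9: push '{'; stack = {{
pos 10: '}' matches '{'; pop; stack = {
pos 11: '}' matches '{'; pop; stack = (empty)
end: stack empty → VALID
Verdict: properly nested → yes

Answer: yes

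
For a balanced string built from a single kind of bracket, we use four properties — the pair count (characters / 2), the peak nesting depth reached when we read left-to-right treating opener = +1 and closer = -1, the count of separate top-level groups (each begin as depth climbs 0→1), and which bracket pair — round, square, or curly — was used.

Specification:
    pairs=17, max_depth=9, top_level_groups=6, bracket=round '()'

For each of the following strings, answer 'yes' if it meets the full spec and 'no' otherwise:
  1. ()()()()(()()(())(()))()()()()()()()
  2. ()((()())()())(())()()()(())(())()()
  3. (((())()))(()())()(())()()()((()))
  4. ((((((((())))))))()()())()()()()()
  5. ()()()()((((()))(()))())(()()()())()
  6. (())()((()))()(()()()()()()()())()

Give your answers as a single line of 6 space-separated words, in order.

Answer: no no no yes no no

Derivation:
String 1 '()()()()(()()(())(()))()()()()()()()': depth seq [1 0 1 0 1 0 1 0 1 2 1 2 1 2 3 2 1 2 3 2 1 0 1 0 1 0 1 0 1 0 1 0 1 0 1 0]
  -> pairs=18 depth=3 groups=12 -> no
String 2 '()((()())()())(())()()()(())(())()()': depth seq [1 0 1 2 3 2 3 2 1 2 1 2 1 0 1 2 1 0 1 0 1 0 1 0 1 2 1 0 1 2 1 0 1 0 1 0]
  -> pairs=18 depth=3 groups=10 -> no
String 3 '(((())()))(()())()(())()()()((()))': depth seq [1 2 3 4 3 2 3 2 1 0 1 2 1 2 1 0 1 0 1 2 1 0 1 0 1 0 1 0 1 2 3 2 1 0]
  -> pairs=17 depth=4 groups=8 -> no
String 4 '((((((((())))))))()()())()()()()()': depth seq [1 2 3 4 5 6 7 8 9 8 7 6 5 4 3 2 1 2 1 2 1 2 1 0 1 0 1 0 1 0 1 0 1 0]
  -> pairs=17 depth=9 groups=6 -> yes
String 5 '()()()()((((()))(()))())(()()()())()': depth seq [1 0 1 0 1 0 1 0 1 2 3 4 5 4 3 2 3 4 3 2 1 2 1 0 1 2 1 2 1 2 1 2 1 0 1 0]
  -> pairs=18 depth=5 groups=7 -> no
String 6 '(())()((()))()(()()()()()()()())()': depth seq [1 2 1 0 1 0 1 2 3 2 1 0 1 0 1 2 1 2 1 2 1 2 1 2 1 2 1 2 1 2 1 0 1 0]
  -> pairs=17 depth=3 groups=6 -> no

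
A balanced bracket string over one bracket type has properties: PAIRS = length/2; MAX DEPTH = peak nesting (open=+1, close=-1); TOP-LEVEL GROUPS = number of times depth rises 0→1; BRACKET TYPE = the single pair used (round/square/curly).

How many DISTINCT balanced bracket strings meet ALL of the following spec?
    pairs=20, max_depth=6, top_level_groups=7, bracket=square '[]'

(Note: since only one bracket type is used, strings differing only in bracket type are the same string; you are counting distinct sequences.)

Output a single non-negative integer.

Spec: pairs=20 depth=6 groups=7
Count(depth <= 6) = 109297426
Count(depth <= 5) = 88803176
Count(depth == 6) = 109297426 - 88803176 = 20494250

Answer: 20494250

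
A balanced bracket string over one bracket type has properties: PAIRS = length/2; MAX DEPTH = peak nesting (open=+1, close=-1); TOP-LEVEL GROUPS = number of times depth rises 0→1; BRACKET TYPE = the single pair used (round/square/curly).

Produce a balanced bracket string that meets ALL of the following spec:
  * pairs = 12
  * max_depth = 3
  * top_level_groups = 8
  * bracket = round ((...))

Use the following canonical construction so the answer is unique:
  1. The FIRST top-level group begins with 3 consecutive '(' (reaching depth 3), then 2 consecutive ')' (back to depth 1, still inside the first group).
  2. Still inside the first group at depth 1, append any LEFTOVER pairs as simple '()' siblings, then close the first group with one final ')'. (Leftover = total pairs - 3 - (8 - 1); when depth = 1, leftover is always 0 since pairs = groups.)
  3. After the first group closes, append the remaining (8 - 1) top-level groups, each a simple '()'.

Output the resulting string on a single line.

Answer: ((())()())()()()()()()()

Derivation:
Spec: pairs=12 depth=3 groups=8
Leftover pairs = 12 - 3 - (8-1) = 2
First group: deep chain of depth 3 + 2 sibling pairs
Remaining 7 groups: simple '()' each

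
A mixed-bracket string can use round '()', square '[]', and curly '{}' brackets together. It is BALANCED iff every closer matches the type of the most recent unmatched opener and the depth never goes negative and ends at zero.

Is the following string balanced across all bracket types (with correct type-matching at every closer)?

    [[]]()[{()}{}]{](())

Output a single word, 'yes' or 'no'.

pos 0: push '['; stack = [
pos 1: push '['; stack = [[
pos 2: ']' matches '['; pop; stack = [
pos 3: ']' matches '['; pop; stack = (empty)
pos 4: push '('; stack = (
pos 5: ')' matches '('; pop; stack = (empty)
pos 6: push '['; stack = [
pos 7: push '{'; stack = [{
pos 8: push '('; stack = [{(
pos 9: ')' matches '('; pop; stack = [{
pos 10: '}' matches '{'; pop; stack = [
pos 11: push '{'; stack = [{
pos 12: '}' matches '{'; pop; stack = [
pos 13: ']' matches '['; pop; stack = (empty)
pos 14: push '{'; stack = {
pos 15: saw closer ']' but top of stack is '{' (expected '}') → INVALID
Verdict: type mismatch at position 15: ']' closes '{' → no

Answer: no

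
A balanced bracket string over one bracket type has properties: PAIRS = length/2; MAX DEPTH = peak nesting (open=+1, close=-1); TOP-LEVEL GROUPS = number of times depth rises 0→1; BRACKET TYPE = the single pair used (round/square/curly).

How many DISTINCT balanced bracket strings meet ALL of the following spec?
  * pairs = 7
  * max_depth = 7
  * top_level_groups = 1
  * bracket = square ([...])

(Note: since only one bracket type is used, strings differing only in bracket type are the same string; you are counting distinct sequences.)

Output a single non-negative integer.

Spec: pairs=7 depth=7 groups=1
Count(depth <= 7) = 132
Count(depth <= 6) = 131
Count(depth == 7) = 132 - 131 = 1

Answer: 1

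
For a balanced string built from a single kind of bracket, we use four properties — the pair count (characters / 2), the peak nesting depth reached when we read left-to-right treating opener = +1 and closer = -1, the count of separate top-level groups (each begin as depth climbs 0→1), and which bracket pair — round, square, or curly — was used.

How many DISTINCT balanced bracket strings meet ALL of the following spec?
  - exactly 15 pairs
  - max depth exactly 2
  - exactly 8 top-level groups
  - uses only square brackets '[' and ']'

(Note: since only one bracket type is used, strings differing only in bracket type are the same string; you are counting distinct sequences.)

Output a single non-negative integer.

Spec: pairs=15 depth=2 groups=8
Count(depth <= 2) = 3432
Count(depth <= 1) = 0
Count(depth == 2) = 3432 - 0 = 3432

Answer: 3432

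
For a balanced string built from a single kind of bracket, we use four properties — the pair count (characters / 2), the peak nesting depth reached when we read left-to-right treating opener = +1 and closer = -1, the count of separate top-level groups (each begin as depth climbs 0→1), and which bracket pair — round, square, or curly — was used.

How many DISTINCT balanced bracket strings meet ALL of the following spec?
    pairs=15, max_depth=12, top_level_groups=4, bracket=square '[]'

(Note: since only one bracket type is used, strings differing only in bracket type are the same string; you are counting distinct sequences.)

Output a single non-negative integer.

Spec: pairs=15 depth=12 groups=4
Count(depth <= 12) = 1188640
Count(depth <= 11) = 1188636
Count(depth == 12) = 1188640 - 1188636 = 4

Answer: 4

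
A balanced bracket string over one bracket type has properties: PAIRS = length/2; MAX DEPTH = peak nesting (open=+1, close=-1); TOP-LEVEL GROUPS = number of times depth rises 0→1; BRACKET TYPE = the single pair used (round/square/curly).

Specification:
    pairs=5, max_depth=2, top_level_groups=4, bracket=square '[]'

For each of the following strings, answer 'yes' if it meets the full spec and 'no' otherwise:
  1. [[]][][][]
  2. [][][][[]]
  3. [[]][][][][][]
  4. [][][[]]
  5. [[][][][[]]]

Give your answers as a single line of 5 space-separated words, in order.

String 1 '[[]][][][]': depth seq [1 2 1 0 1 0 1 0 1 0]
  -> pairs=5 depth=2 groups=4 -> yes
String 2 '[][][][[]]': depth seq [1 0 1 0 1 0 1 2 1 0]
  -> pairs=5 depth=2 groups=4 -> yes
String 3 '[[]][][][][][]': depth seq [1 2 1 0 1 0 1 0 1 0 1 0 1 0]
  -> pairs=7 depth=2 groups=6 -> no
String 4 '[][][[]]': depth seq [1 0 1 0 1 2 1 0]
  -> pairs=4 depth=2 groups=3 -> no
String 5 '[[][][][[]]]': depth seq [1 2 1 2 1 2 1 2 3 2 1 0]
  -> pairs=6 depth=3 groups=1 -> no

Answer: yes yes no no no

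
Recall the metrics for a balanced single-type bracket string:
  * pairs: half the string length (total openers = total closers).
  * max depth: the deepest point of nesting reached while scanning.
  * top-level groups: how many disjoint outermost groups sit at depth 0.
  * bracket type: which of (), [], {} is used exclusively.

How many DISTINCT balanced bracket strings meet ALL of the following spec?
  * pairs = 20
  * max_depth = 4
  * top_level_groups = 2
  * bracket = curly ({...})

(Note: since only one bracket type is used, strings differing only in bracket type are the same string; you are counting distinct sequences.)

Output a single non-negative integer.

Spec: pairs=20 depth=4 groups=2
Count(depth <= 4) = 64093031
Count(depth <= 3) = 1376256
Count(depth == 4) = 64093031 - 1376256 = 62716775

Answer: 62716775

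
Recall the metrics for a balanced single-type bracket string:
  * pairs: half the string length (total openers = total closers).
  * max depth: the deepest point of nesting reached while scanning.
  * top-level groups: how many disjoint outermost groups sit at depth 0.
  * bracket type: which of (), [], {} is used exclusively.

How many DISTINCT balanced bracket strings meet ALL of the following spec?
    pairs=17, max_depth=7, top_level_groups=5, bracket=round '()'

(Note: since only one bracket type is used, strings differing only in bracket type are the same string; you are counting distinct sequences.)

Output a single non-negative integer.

Spec: pairs=17 depth=7 groups=5
Count(depth <= 7) = 8644545
Count(depth <= 6) = 7944310
Count(depth == 7) = 8644545 - 7944310 = 700235

Answer: 700235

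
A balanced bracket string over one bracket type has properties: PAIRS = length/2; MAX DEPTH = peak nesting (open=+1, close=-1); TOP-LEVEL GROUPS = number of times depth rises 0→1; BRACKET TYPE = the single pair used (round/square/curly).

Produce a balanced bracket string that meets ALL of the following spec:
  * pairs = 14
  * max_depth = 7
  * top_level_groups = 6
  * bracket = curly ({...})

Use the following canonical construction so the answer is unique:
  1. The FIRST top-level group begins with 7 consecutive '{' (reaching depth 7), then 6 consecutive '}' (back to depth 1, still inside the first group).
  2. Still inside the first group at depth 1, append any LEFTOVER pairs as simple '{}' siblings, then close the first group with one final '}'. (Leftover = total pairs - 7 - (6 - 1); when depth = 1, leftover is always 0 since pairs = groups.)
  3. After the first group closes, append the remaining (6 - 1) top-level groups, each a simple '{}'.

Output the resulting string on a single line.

Answer: {{{{{{{}}}}}}{}{}}{}{}{}{}{}

Derivation:
Spec: pairs=14 depth=7 groups=6
Leftover pairs = 14 - 7 - (6-1) = 2
First group: deep chain of depth 7 + 2 sibling pairs
Remaining 5 groups: simple '{}' each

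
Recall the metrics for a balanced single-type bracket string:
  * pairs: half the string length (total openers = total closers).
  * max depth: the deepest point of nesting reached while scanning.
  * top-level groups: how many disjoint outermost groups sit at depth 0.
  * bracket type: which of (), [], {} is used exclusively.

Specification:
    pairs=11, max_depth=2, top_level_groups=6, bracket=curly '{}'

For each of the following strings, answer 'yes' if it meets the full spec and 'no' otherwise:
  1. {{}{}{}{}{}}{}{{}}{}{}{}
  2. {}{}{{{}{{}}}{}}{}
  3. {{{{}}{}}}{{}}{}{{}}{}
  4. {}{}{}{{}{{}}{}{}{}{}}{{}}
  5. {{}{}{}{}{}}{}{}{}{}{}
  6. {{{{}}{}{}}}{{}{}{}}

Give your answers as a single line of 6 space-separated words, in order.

String 1 '{{}{}{}{}{}}{}{{}}{}{}{}': depth seq [1 2 1 2 1 2 1 2 1 2 1 0 1 0 1 2 1 0 1 0 1 0 1 0]
  -> pairs=12 depth=2 groups=6 -> no
String 2 '{}{}{{{}{{}}}{}}{}': depth seq [1 0 1 0 1 2 3 2 3 4 3 2 1 2 1 0 1 0]
  -> pairs=9 depth=4 groups=4 -> no
String 3 '{{{{}}{}}}{{}}{}{{}}{}': depth seq [1 2 3 4 3 2 3 2 1 0 1 2 1 0 1 0 1 2 1 0 1 0]
  -> pairs=11 depth=4 groups=5 -> no
String 4 '{}{}{}{{}{{}}{}{}{}{}}{{}}': depth seq [1 0 1 0 1 0 1 2 1 2 3 2 1 2 1 2 1 2 1 2 1 0 1 2 1 0]
  -> pairs=13 depth=3 groups=5 -> no
String 5 '{{}{}{}{}{}}{}{}{}{}{}': depth seq [1 2 1 2 1 2 1 2 1 2 1 0 1 0 1 0 1 0 1 0 1 0]
  -> pairs=11 depth=2 groups=6 -> yes
String 6 '{{{{}}{}{}}}{{}{}{}}': depth seq [1 2 3 4 3 2 3 2 3 2 1 0 1 2 1 2 1 2 1 0]
  -> pairs=10 depth=4 groups=2 -> no

Answer: no no no no yes no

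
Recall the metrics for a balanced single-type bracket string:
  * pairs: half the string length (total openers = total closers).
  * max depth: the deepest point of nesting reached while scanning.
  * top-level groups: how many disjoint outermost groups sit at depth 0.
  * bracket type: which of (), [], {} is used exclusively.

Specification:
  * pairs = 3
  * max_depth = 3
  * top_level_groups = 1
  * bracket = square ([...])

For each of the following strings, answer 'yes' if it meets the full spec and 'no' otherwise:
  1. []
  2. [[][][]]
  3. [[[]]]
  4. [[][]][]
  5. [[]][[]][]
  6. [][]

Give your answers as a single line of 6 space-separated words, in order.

Answer: no no yes no no no

Derivation:
String 1 '[]': depth seq [1 0]
  -> pairs=1 depth=1 groups=1 -> no
String 2 '[[][][]]': depth seq [1 2 1 2 1 2 1 0]
  -> pairs=4 depth=2 groups=1 -> no
String 3 '[[[]]]': depth seq [1 2 3 2 1 0]
  -> pairs=3 depth=3 groups=1 -> yes
String 4 '[[][]][]': depth seq [1 2 1 2 1 0 1 0]
  -> pairs=4 depth=2 groups=2 -> no
String 5 '[[]][[]][]': depth seq [1 2 1 0 1 2 1 0 1 0]
  -> pairs=5 depth=2 groups=3 -> no
String 6 '[][]': depth seq [1 0 1 0]
  -> pairs=2 depth=1 groups=2 -> no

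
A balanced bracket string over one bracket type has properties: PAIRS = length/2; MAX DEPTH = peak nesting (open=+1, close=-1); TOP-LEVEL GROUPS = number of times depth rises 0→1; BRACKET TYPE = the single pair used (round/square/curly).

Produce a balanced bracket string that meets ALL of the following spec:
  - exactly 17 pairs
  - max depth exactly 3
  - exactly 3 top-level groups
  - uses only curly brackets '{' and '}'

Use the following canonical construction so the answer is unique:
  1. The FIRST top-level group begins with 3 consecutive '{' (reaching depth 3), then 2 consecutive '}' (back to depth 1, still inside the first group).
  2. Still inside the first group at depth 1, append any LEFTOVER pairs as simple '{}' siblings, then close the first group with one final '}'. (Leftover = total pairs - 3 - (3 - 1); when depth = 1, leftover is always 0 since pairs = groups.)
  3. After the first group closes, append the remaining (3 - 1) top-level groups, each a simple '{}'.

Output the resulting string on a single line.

Spec: pairs=17 depth=3 groups=3
Leftover pairs = 17 - 3 - (3-1) = 12
First group: deep chain of depth 3 + 12 sibling pairs
Remaining 2 groups: simple '{}' each

Answer: {{{}}{}{}{}{}{}{}{}{}{}{}{}{}}{}{}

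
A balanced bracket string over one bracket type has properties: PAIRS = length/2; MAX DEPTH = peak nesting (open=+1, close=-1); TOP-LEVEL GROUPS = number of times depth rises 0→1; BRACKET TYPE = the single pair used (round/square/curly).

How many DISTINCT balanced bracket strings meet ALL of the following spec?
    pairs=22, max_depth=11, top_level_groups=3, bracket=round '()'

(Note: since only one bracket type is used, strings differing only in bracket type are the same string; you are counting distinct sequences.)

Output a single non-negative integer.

Spec: pairs=22 depth=11 groups=3
Count(depth <= 11) = 17771778765
Count(depth <= 10) = 17487327390
Count(depth == 11) = 17771778765 - 17487327390 = 284451375

Answer: 284451375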